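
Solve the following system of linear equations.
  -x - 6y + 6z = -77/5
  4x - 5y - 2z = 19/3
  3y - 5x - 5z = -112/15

x = 3, y = 7/5, z = -2/3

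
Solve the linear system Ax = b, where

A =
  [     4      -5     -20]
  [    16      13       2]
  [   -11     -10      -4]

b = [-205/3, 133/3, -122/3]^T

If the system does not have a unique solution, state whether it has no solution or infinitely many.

x_1 = 0, x_2 = 3, x_3 = 8/3

Row-reduce the augmented matrix:
R1 ← R1 / (4).
R2 ← R2 − 16·R1.
R3 ← R3 + 11·R1.
R2 ← R2 / (33).
R1 ← R1 + 5/4·R2.
R3 ← R3 + 95/4·R2.
R3 ← R3 / (1/66).
R1 ← R1 + 125/66·R3.
R2 ← R2 − 82/33·R3.
Reading off the reduced rows gives x_1 = 0, x_2 = 3, x_3 = 8/3.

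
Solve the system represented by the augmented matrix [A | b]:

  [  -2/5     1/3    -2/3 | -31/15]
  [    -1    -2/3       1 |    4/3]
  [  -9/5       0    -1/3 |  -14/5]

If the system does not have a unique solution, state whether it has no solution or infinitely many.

infinitely many solutions

Row-reduce:
R1 ← R1 / (-2/5).
R2 ← R2 + 1·R1.
R3 ← R3 + 9/5·R1.
R2 ← R2 / (-3/2).
R1 ← R1 + 5/6·R2.
R3 ← R3 + 3/2·R2.
Rank is 2 with 3 unknowns, leaving x_3 free.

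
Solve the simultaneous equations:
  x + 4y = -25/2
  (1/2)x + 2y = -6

Row-reduce:
R2 ← R2 − 1/2·R1.
Row 2 reduces to 0 = 1/4, a contradiction. The system is inconsistent.

no solution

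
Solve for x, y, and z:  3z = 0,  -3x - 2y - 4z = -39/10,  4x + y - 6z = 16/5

x = 1/2, y = 6/5, z = 0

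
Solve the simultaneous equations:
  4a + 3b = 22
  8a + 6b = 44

Row-reduce:
R1 ← R1 / (4).
R2 ← R2 − 8·R1.
Rank is 1 with 2 unknowns, leaving b free.

infinitely many solutions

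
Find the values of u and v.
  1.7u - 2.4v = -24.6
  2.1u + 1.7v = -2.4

Row-reduce the augmented matrix:
R1 ← R1 / (17/10).
R2 ← R2 − 21/10·R1.
R2 ← R2 / (793/170).
R1 ← R1 + 24/17·R2.
Reading off the reduced rows gives u = -6, v = 6.

u = -6, v = 6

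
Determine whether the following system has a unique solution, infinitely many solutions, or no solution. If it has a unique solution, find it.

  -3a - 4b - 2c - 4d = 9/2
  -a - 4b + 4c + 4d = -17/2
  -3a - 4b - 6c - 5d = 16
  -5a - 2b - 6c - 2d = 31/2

Row-reduce the augmented matrix:
R1 ← R1 / (-3).
R2 ← R2 + 1·R1.
R3 ← R3 + 3·R1.
R4 ← R4 + 5·R1.
R2 ← R2 / (-8/3).
R1 ← R1 − 4/3·R2.
R4 ← R4 − 14/3·R2.
R3 ← R3 / (-4).
R1 ← R1 − 3·R3.
R2 ← R2 + 7/4·R3.
R4 ← R4 − 11/2·R3.
R4 ← R4 / (101/8).
R1 ← R1 − 13/4·R4.
R2 ← R2 + 25/16·R4.
R3 ← R3 − 1/4·R4.
Reading off the reduced rows gives a = 1/2, b = -1/2, c = -3, d = 1/2.

a = 1/2, b = -1/2, c = -3, d = 1/2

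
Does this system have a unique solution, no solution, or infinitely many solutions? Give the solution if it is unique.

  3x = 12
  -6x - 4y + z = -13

Row-reduce:
R1 ← R1 / (3).
R2 ← R2 + 6·R1.
R2 ← R2 / (-4).
Rank is 2 with 3 unknowns, leaving z free.

infinitely many solutions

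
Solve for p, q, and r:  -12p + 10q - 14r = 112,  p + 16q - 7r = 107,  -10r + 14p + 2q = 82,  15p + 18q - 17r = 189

p = 1, q = 4, r = -6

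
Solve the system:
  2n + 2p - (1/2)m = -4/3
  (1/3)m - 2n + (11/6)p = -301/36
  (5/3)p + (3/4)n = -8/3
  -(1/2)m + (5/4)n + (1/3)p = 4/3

m = 2/3, n = 2, p = -5/2

Row-reduce the augmented matrix:
R1 ← R1 / (-1/2).
R2 ← R2 − 1/3·R1.
R4 ← R4 + 1/2·R1.
R2 ← R2 / (-2/3).
R1 ← R1 + 4·R2.
R3 ← R3 − 3/4·R2.
R4 ← R4 + 3/4·R2.
R3 ← R3 / (251/48).
R1 ← R1 + 23·R3.
R2 ← R2 + 19/4·R3.
R4 ← R4 + 251/48·R3.
R4 reduces to 0 = 0, so the extra equation is consistent.
Reading off the reduced rows gives m = 2/3, n = 2, p = -5/2.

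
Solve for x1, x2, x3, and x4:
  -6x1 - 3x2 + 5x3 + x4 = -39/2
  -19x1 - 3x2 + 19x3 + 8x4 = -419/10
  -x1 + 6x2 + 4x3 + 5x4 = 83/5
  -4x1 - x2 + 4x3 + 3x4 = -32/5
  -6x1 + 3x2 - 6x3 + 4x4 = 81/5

Row-reduce the augmented matrix:
R1 ← R1 / (-6).
R2 ← R2 + 19·R1.
R3 ← R3 + 1·R1.
R4 ← R4 + 4·R1.
R5 ← R5 + 6·R1.
R2 ← R2 / (13/2).
R1 ← R1 − 1/2·R2.
R3 ← R3 − 13/2·R2.
R4 ← R4 − 1·R2.
R5 ← R5 − 6·R2.
Swap R3 and R4.
R3 ← R3 / (7/39).
R1 ← R1 + 14/13·R3.
R2 ← R2 − 19/39·R3.
R5 ← R5 + 181/13·R3.
Swap R4 and R5.
R4 ← R4 / (853/7).
R1 ← R1 − 9·R4.
R2 ← R2 + 25/7·R4.
R3 ← R3 − 62/7·R4.
R5 reduces to 0 = 0, so the extra equation is consistent.
Reading off the reduced rows gives x1 = 7/5, x2 = 2, x3 = -3/2, x4 = 12/5.

x1 = 7/5, x2 = 2, x3 = -3/2, x4 = 12/5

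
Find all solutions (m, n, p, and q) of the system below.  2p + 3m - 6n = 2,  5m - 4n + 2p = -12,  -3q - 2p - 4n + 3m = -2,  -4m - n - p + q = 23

m = -4, n = -3, p = -2, q = 2

Row-reduce the augmented matrix:
R1 ← R1 / (3).
R2 ← R2 − 5·R1.
R3 ← R3 − 3·R1.
R4 ← R4 + 4·R1.
R2 ← R2 / (6).
R1 ← R1 + 2·R2.
R3 ← R3 − 2·R2.
R4 ← R4 + 9·R2.
R3 ← R3 / (-32/9).
R1 ← R1 − 2/9·R3.
R2 ← R2 + 2/9·R3.
R4 ← R4 + 1/3·R3.
R4 ← R4 / (41/32).
R1 ← R1 + 3/16·R4.
R2 ← R2 − 3/16·R4.
R3 ← R3 − 27/32·R4.
Reading off the reduced rows gives m = -4, n = -3, p = -2, q = 2.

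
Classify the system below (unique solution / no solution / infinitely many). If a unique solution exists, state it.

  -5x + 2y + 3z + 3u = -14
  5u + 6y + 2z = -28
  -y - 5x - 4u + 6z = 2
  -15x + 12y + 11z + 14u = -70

Row-reduce:
R1 ← R1 / (-5).
R3 ← R3 + 5·R1.
R4 ← R4 + 15·R1.
R2 ← R2 / (6).
R1 ← R1 + 2/5·R2.
R3 ← R3 + 3·R2.
R4 ← R4 − 6·R2.
R3 ← R3 / (4).
R1 ← R1 + 7/15·R3.
R2 ← R2 − 1/3·R3.
Rank is 3 with 4 unknowns, leaving u free.

infinitely many solutions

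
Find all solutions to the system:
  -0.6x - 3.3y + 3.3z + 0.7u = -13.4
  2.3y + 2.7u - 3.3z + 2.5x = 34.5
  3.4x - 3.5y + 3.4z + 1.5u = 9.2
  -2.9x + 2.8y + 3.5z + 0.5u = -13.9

Row-reduce the augmented matrix:
R1 ← R1 / (-3/5).
R2 ← R2 − 5/2·R1.
R3 ← R3 − 17/5·R1.
R4 ← R4 + 29/10·R1.
R2 ← R2 / (-229/20).
R1 ← R1 − 11/2·R2.
R3 ← R3 + 111/5·R2.
R4 ← R4 − 75/4·R2.
R3 ← R3 / (4211/2290).
R1 ← R1 + 110/229·R3.
R2 ← R2 + 209/229·R3.
R4 ← R4 − 10677/2290·R3.
R4 ← R4 / (506963/25266).
R1 ← R1 − 1448/12633·R4.
R2 ← R2 + 40201/12633·R4.
R3 ← R3 + 37258/12633·R4.
Reading off the reduced rows gives x = 5, y = 2, z = -2, u = 4.

x = 5, y = 2, z = -2, u = 4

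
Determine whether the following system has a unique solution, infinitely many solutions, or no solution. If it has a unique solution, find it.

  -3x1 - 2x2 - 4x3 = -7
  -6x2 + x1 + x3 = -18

infinitely many solutions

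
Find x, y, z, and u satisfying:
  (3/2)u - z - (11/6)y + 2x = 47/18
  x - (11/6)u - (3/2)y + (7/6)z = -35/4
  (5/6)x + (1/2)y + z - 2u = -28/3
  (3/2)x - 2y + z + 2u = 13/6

x = -2, y = -1/3, z = -3/2, u = 3

Row-reduce the augmented matrix:
R1 ← R1 / (2).
R2 ← R2 − 1·R1.
R3 ← R3 − 5/6·R1.
R4 ← R4 − 3/2·R1.
R2 ← R2 / (-7/12).
R1 ← R1 + 11/12·R2.
R3 ← R3 − 91/72·R2.
R4 ← R4 + 5/8·R2.
R3 ← R3 / (181/36).
R1 ← R1 + 131/42·R3.
R2 ← R2 + 20/7·R3.
R4 ← R4 + 1/28·R3.
R4 ← R4 / (9083/2534).
R1 ← R1 + 369/1267·R4.
R2 ← R2 + 309/1267·R4.
R3 ← R3 + 296/181·R4.
Reading off the reduced rows gives x = -2, y = -1/3, z = -3/2, u = 3.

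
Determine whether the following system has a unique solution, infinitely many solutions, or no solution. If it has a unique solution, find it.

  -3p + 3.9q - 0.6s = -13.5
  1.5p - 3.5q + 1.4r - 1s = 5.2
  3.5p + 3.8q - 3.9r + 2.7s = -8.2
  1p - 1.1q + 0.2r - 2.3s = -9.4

p = -3, q = -5, r = -2, s = 5

Row-reduce the augmented matrix:
R1 ← R1 / (-3).
R2 ← R2 − 3/2·R1.
R3 ← R3 − 7/2·R1.
R4 ← R4 − 1·R1.
R2 ← R2 / (-31/20).
R1 ← R1 + 13/10·R2.
R3 ← R3 − 167/20·R2.
R4 ← R4 − 1/5·R2.
R3 ← R3 / (1129/310).
R1 ← R1 + 182/155·R3.
R2 ← R2 + 28/31·R3.
R4 ← R4 − 59/155·R3.
R4 ← R4 / (-4843/2258).
R1 ← R1 + 1822/5645·R4.
R2 ← R2 + 454/1129·R4.
R3 ← R3 + 1551/1129·R4.
Reading off the reduced rows gives p = -3, q = -5, r = -2, s = 5.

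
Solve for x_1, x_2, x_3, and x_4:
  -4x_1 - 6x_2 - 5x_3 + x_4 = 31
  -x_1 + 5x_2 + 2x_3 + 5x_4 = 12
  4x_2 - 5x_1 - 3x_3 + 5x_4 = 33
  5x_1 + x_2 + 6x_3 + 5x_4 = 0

x_1 = 0, x_2 = -1, x_3 = -4, x_4 = 5

Row-reduce the augmented matrix:
R1 ← R1 / (-4).
R2 ← R2 + 1·R1.
R3 ← R3 + 5·R1.
R4 ← R4 − 5·R1.
R2 ← R2 / (13/2).
R1 ← R1 − 3/2·R2.
R3 ← R3 − 23/2·R2.
R4 ← R4 + 13/2·R2.
R3 ← R3 / (-5/2).
R1 ← R1 − 1/2·R3.
R2 ← R2 − 1/2·R3.
R4 ← R4 − 3·R3.
R4 ← R4 / (352/65).
R1 ← R1 + 148/65·R4.
R2 ← R2 + 1/5·R4.
R3 ← R3 − 121/65·R4.
Reading off the reduced rows gives x_1 = 0, x_2 = -1, x_3 = -4, x_4 = 5.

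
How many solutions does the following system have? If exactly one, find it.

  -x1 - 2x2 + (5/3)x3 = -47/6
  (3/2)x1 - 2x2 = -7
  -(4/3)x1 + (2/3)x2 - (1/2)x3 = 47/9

x1 = -5/3, x2 = 9/4, x3 = -3

Row-reduce the augmented matrix:
R1 ← R1 / (-1).
R2 ← R2 − 3/2·R1.
R3 ← R3 + 4/3·R1.
R2 ← R2 / (-5).
R1 ← R1 − 2·R2.
R3 ← R3 − 10/3·R2.
R3 ← R3 / (-19/18).
R1 ← R1 + 2/3·R3.
R2 ← R2 + 1/2·R3.
Reading off the reduced rows gives x1 = -5/3, x2 = 9/4, x3 = -3.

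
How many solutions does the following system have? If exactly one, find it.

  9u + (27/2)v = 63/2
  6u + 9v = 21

Row-reduce:
R1 ← R1 / (9).
R2 ← R2 − 6·R1.
Rank is 1 with 2 unknowns, leaving v free.

infinitely many solutions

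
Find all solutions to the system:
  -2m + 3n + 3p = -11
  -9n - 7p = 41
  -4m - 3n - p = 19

Row-reduce:
R1 ← R1 / (-2).
R3 ← R3 + 4·R1.
R2 ← R2 / (-9).
R1 ← R1 + 3/2·R2.
R3 ← R3 + 9·R2.
Rank is 2 with 3 unknowns, leaving p free.

infinitely many solutions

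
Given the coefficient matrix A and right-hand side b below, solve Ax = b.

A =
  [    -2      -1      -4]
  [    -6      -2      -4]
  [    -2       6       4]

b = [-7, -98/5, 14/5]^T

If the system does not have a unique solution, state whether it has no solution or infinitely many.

x_1 = 14/5, x_2 = 7/5, x_3 = 0

Row-reduce the augmented matrix:
R1 ← R1 / (-2).
R2 ← R2 + 6·R1.
R3 ← R3 + 2·R1.
R1 ← R1 − 1/2·R2.
R3 ← R3 − 7·R2.
R3 ← R3 / (-48).
R1 ← R1 + 2·R3.
R2 ← R2 − 8·R3.
Reading off the reduced rows gives x_1 = 14/5, x_2 = 7/5, x_3 = 0.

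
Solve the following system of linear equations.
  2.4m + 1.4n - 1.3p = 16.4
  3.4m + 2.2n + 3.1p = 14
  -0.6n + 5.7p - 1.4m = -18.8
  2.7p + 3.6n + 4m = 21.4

m = 4, n = 3, p = -2

Row-reduce the augmented matrix:
R1 ← R1 / (12/5).
R2 ← R2 − 17/5·R1.
R3 ← R3 + 7/5·R1.
R4 ← R4 − 4·R1.
R2 ← R2 / (13/60).
R1 ← R1 − 7/12·R2.
R3 ← R3 − 13/60·R2.
R4 ← R4 − 19/15·R2.
Swap R3 and R4.
R3 ← R3 / (-3123/130).
R1 ← R1 + 180/13·R3.
R2 ← R2 − 593/26·R3.
R4 reduces to 0 = 0, so the extra equation is consistent.
Reading off the reduced rows gives m = 4, n = 3, p = -2.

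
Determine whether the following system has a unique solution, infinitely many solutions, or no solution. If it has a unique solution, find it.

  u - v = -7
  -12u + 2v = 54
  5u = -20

Row-reduce the augmented matrix:
R2 ← R2 + 12·R1.
R3 ← R3 − 5·R1.
R2 ← R2 / (-10).
R1 ← R1 + 1·R2.
R3 ← R3 − 5·R2.
R3 reduces to 0 = 0, so the extra equation is consistent.
Reading off the reduced rows gives u = -4, v = 3.

u = -4, v = 3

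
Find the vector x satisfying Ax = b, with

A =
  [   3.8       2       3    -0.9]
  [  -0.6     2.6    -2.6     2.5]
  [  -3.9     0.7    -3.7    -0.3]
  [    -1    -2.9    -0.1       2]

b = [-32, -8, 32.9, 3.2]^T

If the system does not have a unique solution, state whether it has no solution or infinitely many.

x_1 = -3, x_2 = -4, x_3 = -6, x_4 = -6

Row-reduce the augmented matrix:
R1 ← R1 / (19/5).
R2 ← R2 + 3/5·R1.
R3 ← R3 + 39/10·R1.
R4 ← R4 + 1·R1.
R2 ← R2 / (277/95).
R1 ← R1 − 10/19·R2.
R3 ← R3 − 523/190·R2.
R4 ← R4 + 451/190·R2.
R3 ← R3 / (384/277).
R1 ← R1 − 325/277·R3.
R2 ← R2 + 202/277·R3.
R4 ← R4 + 577/554·R3.
R4 ← R4 / (16757/15360).
R1 ← R1 − 3467/1536·R4.
R2 ← R2 + 3863/3840·R4.
R3 ← R3 + 19111/7680·R4.
Reading off the reduced rows gives x_1 = -3, x_2 = -4, x_3 = -6, x_4 = -6.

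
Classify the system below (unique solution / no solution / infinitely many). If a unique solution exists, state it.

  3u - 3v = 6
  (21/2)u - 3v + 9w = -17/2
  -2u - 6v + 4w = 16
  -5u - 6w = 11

no solution

Row-reduce:
R1 ← R1 / (3).
R2 ← R2 − 21/2·R1.
R3 ← R3 + 2·R1.
R4 ← R4 + 5·R1.
R2 ← R2 / (15/2).
R1 ← R1 + 1·R2.
R3 ← R3 + 8·R2.
R4 ← R4 + 5·R2.
R3 ← R3 / (68/5).
R1 ← R1 − 6/5·R3.
R2 ← R2 − 6/5·R3.
Row 4 reduces to 0 = 4/3, a contradiction. The system is inconsistent.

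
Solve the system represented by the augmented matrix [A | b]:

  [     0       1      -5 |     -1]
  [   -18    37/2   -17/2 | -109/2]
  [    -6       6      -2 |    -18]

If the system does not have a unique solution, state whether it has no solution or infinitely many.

infinitely many solutions

Row-reduce:
Swap R1 and R2.
R1 ← R1 / (-18).
R3 ← R3 + 6·R1.
R1 ← R1 + 37/36·R2.
R3 ← R3 + 1/6·R2.
Rank is 2 with 3 unknowns, leaving x_3 free.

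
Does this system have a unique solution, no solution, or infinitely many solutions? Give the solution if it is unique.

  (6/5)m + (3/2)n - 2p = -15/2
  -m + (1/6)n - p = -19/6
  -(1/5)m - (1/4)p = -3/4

Row-reduce the augmented matrix:
R1 ← R1 / (6/5).
R2 ← R2 + 1·R1.
R3 ← R3 + 1/5·R1.
R2 ← R2 / (17/12).
R1 ← R1 − 5/4·R2.
R3 ← R3 − 1/4·R2.
R3 ← R3 / (-23/204).
R1 ← R1 − 35/51·R3.
R2 ← R2 + 32/17·R3.
Reading off the reduced rows gives m = 0, n = -1, p = 3.

m = 0, n = -1, p = 3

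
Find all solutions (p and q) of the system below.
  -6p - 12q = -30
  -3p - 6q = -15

Row-reduce:
R1 ← R1 / (-6).
R2 ← R2 + 3·R1.
Rank is 1 with 2 unknowns, leaving q free.

infinitely many solutions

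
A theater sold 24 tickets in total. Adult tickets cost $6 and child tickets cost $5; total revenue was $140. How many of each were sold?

Let a = adult tickets, c = child tickets.
  a + c = 24
  6a + 5c = 140
Row-reduce the augmented matrix:
R2 ← R2 − 6·R1.
R2 ← R2 / (-1).
R1 ← R1 − 1·R2.
Reading off the reduced rows gives a = 20, c = 4.

adult tickets: 20, child tickets: 4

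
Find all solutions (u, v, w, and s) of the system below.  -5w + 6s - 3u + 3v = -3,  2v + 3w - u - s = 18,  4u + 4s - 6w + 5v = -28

infinitely many solutions

Row-reduce:
R1 ← R1 / (-3).
R2 ← R2 + 1·R1.
R3 ← R3 − 4·R1.
R1 ← R1 + 1·R2.
R3 ← R3 − 9·R2.
R3 ← R3 / (-164/3).
R1 ← R1 − 19/3·R3.
R2 ← R2 − 14/3·R3.
Rank is 3 with 4 unknowns, leaving s free.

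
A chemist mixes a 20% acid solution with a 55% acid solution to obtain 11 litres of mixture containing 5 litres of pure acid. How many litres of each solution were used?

Let a = litres of solution A, b = litres of solution B.
  a + b = 11
  (1/5)a + (11/20)b = 5
From equation 1: a = 11 − b.
Substitute into equation 2 and solve: b = 8.
Then a = 3.

litres of solution A: 3, litres of solution B: 8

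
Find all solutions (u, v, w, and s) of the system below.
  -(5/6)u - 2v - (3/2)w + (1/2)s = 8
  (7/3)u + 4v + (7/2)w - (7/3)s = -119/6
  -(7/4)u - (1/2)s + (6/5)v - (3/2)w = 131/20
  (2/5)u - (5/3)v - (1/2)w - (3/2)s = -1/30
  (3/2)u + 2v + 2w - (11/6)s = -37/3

no solution

Row-reduce:
R1 ← R1 / (-5/6).
R2 ← R2 − 7/3·R1.
R3 ← R3 + 7/4·R1.
R4 ← R4 − 2/5·R1.
R5 ← R5 − 3/2·R1.
R2 ← R2 / (-8/5).
R1 ← R1 − 12/5·R2.
R3 ← R3 − 27/5·R2.
R4 ← R4 + 197/75·R2.
R5 ← R5 + 8/5·R2.
R3 ← R3 / (-57/80).
R1 ← R1 − 3/4·R3.
R2 ← R2 − 7/16·R3.
R4 ← R4 + 17/240·R3.
R4 ← R4 / (281/380).
R1 ← R1 + 132/19·R4.
R2 ← R2 + 175/76·R4.
R3 ← R3 − 376/57·R4.
Row 5 reduces to 0 = -1/2, a contradiction. The system is inconsistent.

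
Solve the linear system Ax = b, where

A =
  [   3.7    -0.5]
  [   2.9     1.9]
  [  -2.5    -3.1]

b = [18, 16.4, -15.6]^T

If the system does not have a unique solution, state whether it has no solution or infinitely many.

Row-reduce the augmented matrix:
R1 ← R1 / (37/10).
R2 ← R2 − 29/10·R1.
R3 ← R3 + 5/2·R1.
R2 ← R2 / (424/185).
R1 ← R1 + 5/37·R2.
R3 ← R3 + 636/185·R2.
R3 reduces to 0 = 0, so the extra equation is consistent.
Reading off the reduced rows gives x_1 = 5, x_2 = 1.

x_1 = 5, x_2 = 1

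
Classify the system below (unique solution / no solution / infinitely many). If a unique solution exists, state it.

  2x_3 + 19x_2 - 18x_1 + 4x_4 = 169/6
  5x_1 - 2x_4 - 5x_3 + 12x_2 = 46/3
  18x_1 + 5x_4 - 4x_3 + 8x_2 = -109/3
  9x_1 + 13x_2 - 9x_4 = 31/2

x_1 = -2, x_2 = 1/2, x_3 = -8/3, x_4 = -3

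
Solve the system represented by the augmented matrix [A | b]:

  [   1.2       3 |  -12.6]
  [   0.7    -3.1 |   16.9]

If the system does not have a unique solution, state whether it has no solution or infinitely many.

Row-reduce the augmented matrix:
R1 ← R1 / (6/5).
R2 ← R2 − 7/10·R1.
R2 ← R2 / (-97/20).
R1 ← R1 − 5/2·R2.
Reading off the reduced rows gives x_1 = 2, x_2 = -5.

x_1 = 2, x_2 = -5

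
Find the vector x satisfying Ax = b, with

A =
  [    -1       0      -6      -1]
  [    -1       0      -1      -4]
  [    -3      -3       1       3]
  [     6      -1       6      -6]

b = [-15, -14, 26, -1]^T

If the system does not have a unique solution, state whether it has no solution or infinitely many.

Row-reduce the augmented matrix:
R1 ← R1 / (-1).
R2 ← R2 + 1·R1.
R3 ← R3 + 3·R1.
R4 ← R4 − 6·R1.
Swap R2 and R3.
R2 ← R2 / (-3).
R4 ← R4 + 1·R2.
R3 ← R3 / (5).
R1 ← R1 − 6·R3.
R2 ← R2 + 19/3·R3.
R4 ← R4 + 109/3·R3.
R4 ← R4 / (-179/5).
R1 ← R1 − 23/5·R4.
R2 ← R2 + 29/5·R4.
R3 ← R3 + 3/5·R4.
Reading off the reduced rows gives x_1 = 0, x_2 = -5, x_3 = 2, x_4 = 3.

x_1 = 0, x_2 = -5, x_3 = 2, x_4 = 3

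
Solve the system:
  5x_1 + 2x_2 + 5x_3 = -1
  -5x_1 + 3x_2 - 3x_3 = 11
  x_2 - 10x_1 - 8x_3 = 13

no solution

Row-reduce:
R1 ← R1 / (5).
R2 ← R2 + 5·R1.
R3 ← R3 + 10·R1.
R2 ← R2 / (5).
R1 ← R1 − 2/5·R2.
R3 ← R3 − 5·R2.
Row 3 reduces to 0 = 1, a contradiction. The system is inconsistent.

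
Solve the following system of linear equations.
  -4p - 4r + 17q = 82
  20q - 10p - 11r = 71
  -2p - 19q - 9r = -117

Row-reduce the augmented matrix:
R1 ← R1 / (-4).
R2 ← R2 + 10·R1.
R3 ← R3 + 2·R1.
R2 ← R2 / (-45/2).
R1 ← R1 + 17/4·R2.
R3 ← R3 + 55/2·R2.
R3 ← R3 / (-52/9).
R1 ← R1 − 107/90·R3.
R2 ← R2 − 2/45·R3.
Reading off the reduced rows gives p = 6, q = 6, r = -1.

p = 6, q = 6, r = -1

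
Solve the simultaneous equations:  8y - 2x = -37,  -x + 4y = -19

no solution

Row-reduce:
R1 ← R1 / (-2).
R2 ← R2 + 1·R1.
Row 2 reduces to 0 = -1/2, a contradiction. The system is inconsistent.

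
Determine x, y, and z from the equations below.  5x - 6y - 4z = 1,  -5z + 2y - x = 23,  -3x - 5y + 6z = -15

x = -3, y = 0, z = -4

Row-reduce the augmented matrix:
R1 ← R1 / (5).
R2 ← R2 + 1·R1.
R3 ← R3 + 3·R1.
R2 ← R2 / (4/5).
R1 ← R1 + 6/5·R2.
R3 ← R3 + 43/5·R2.
R3 ← R3 / (-235/4).
R1 ← R1 + 19/2·R3.
R2 ← R2 + 29/4·R3.
Reading off the reduced rows gives x = -3, y = 0, z = -4.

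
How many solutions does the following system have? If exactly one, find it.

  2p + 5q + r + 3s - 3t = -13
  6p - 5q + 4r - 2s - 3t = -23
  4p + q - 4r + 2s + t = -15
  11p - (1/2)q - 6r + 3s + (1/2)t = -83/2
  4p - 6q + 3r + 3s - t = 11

infinitely many solutions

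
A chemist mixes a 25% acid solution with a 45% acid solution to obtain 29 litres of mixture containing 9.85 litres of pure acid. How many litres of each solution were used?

Let a = litres of solution A, b = litres of solution B.
  a + b = 29
  (1/4)a + (9/20)b = 197/20
Row-reduce the augmented matrix:
R2 ← R2 − 1/4·R1.
R2 ← R2 / (1/5).
R1 ← R1 − 1·R2.
Reading off the reduced rows gives a = 16, b = 13.

litres of solution A: 16, litres of solution B: 13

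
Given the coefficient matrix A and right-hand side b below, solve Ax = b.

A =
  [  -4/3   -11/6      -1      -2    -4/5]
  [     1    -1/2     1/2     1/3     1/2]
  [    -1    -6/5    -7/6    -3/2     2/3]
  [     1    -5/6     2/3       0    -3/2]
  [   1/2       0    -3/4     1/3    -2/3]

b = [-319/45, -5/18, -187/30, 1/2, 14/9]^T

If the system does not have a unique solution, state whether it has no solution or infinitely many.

Row-reduce the augmented matrix:
R1 ← R1 / (-4/3).
R2 ← R2 − 1·R1.
R3 ← R3 + 1·R1.
R4 ← R4 − 1·R1.
R5 ← R5 − 1/2·R1.
R2 ← R2 / (-15/8).
R1 ← R1 − 11/8·R2.
R3 ← R3 − 7/40·R2.
R4 ← R4 + 53/24·R2.
R5 ← R5 + 11/16·R2.
R3 ← R3 / (-11/25).
R1 ← R1 − 17/30·R3.
R2 ← R2 − 2/15·R3.
R4 ← R4 − 19/90·R3.
R5 ← R5 + 31/30·R3.
R4 ← R4 / (-635/3564).
R1 ← R1 − 599/1188·R4.
R2 ← R2 − 175/297·R4.
R3 ← R3 − 49/198·R4.
R5 ← R5 − 317/1188·R4.
R5 ← R5 / (-226619/38100).
R1 ← R1 + 11153/6350·R5.
R2 ← R2 + 524/127·R5.
R3 ← R3 + 15154/3175·R5.
R4 ← R4 − 24573/3175·R5.
Reading off the reduced rows gives x_1 = 2/3, x_2 = 2, x_3 = 0, x_4 = 5/3, x_5 = -1.

x_1 = 2/3, x_2 = 2, x_3 = 0, x_4 = 5/3, x_5 = -1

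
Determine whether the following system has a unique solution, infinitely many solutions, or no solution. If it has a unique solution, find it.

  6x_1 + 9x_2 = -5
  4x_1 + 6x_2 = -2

Row-reduce:
R1 ← R1 / (6).
R2 ← R2 − 4·R1.
Row 2 reduces to 0 = 4/3, a contradiction. The system is inconsistent.

no solution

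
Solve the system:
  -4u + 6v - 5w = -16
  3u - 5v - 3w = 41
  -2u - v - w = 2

u = 3, v = -4, w = -4

Row-reduce the augmented matrix:
R1 ← R1 / (-4).
R2 ← R2 − 3·R1.
R3 ← R3 + 2·R1.
R2 ← R2 / (-1/2).
R1 ← R1 + 3/2·R2.
R3 ← R3 + 4·R2.
R3 ← R3 / (111/2).
R1 ← R1 − 43/2·R3.
R2 ← R2 − 27/2·R3.
Reading off the reduced rows gives u = 3, v = -4, w = -4.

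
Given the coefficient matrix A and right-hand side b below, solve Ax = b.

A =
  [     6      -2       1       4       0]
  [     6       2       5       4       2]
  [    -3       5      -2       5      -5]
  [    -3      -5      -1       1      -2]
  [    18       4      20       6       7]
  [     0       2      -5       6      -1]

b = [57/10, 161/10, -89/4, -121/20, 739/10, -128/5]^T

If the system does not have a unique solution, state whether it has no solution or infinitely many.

Row-reduce the augmented matrix:
R1 ← R1 / (6).
R2 ← R2 − 6·R1.
R3 ← R3 + 3·R1.
R4 ← R4 + 3·R1.
R5 ← R5 − 18·R1.
R2 ← R2 / (4).
R1 ← R1 + 1/3·R2.
R3 ← R3 − 4·R2.
R4 ← R4 + 6·R2.
R5 ← R5 − 10·R2.
R6 ← R6 − 2·R2.
R3 ← R3 / (-11/2).
R1 ← R1 − 1/2·R3.
R2 ← R2 − 1·R3.
R4 ← R4 − 11/2·R3.
R5 ← R5 − 7·R3.
R6 ← R6 + 7·R3.
R4 ← R4 / (10).
R1 ← R1 − 43/33·R4.
R2 ← R2 − 14/11·R4.
R3 ← R3 + 14/11·R4.
R5 ← R5 − 32/11·R4.
R6 ← R6 + 32/11·R4.
R5 ← R5 / (-284/55).
R1 ← R1 − 103/330·R5.
R2 ← R2 + 1/110·R5.
R3 ← R3 − 28/55·R5.
R4 ← R4 + 3/5·R5.
R6 ← R6 − 284/55·R5.
R6 reduces to 0 = 0, so the extra equation is consistent.
Reading off the reduced rows gives x_1 = 5/4, x_2 = -3/5, x_3 = 3, x_4 = -3/2, x_5 = 2/5.

x_1 = 5/4, x_2 = -3/5, x_3 = 3, x_4 = -3/2, x_5 = 2/5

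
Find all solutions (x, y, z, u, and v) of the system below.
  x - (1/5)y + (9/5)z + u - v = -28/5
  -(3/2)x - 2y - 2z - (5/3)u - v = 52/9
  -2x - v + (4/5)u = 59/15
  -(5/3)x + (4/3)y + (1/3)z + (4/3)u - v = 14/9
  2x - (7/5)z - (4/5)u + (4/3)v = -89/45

x = -8/3, y = -1, z = -1, u = 1/3, v = 5/3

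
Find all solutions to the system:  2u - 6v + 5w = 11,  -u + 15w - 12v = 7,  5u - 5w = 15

infinitely many solutions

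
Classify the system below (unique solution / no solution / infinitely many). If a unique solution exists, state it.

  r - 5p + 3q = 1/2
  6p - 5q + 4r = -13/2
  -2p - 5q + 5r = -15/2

Row-reduce the augmented matrix:
R1 ← R1 / (-5).
R2 ← R2 − 6·R1.
R3 ← R3 + 2·R1.
R2 ← R2 / (-7/5).
R1 ← R1 + 3/5·R2.
R3 ← R3 + 31/5·R2.
R3 ← R3 / (-129/7).
R1 ← R1 + 17/7·R3.
R2 ← R2 + 26/7·R3.
Reading off the reduced rows gives p = 0, q = 1/2, r = -1.

p = 0, q = 1/2, r = -1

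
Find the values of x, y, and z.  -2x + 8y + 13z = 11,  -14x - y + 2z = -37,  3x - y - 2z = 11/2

x = 5/2, y = 2, z = 0

Row-reduce the augmented matrix:
R1 ← R1 / (-2).
R2 ← R2 + 14·R1.
R3 ← R3 − 3·R1.
R2 ← R2 / (-57).
R1 ← R1 + 4·R2.
R3 ← R3 − 11·R2.
R3 ← R3 / (37/114).
R1 ← R1 + 29/114·R3.
R2 ← R2 − 89/57·R3.
Reading off the reduced rows gives x = 5/2, y = 2, z = 0.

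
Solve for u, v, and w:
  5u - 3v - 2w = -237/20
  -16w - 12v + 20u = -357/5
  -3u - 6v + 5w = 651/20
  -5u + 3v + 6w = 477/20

u = -9/4, v = -9/5, w = 3

Row-reduce the augmented matrix:
R1 ← R1 / (5).
R2 ← R2 − 20·R1.
R3 ← R3 + 3·R1.
R4 ← R4 + 5·R1.
Swap R2 and R3.
R2 ← R2 / (-39/5).
R1 ← R1 + 3/5·R2.
R3 ← R3 / (-8).
R1 ← R1 + 9/13·R3.
R2 ← R2 + 19/39·R3.
R4 ← R4 − 4·R3.
R4 reduces to 0 = 0, so the extra equation is consistent.
Reading off the reduced rows gives u = -9/4, v = -9/5, w = 3.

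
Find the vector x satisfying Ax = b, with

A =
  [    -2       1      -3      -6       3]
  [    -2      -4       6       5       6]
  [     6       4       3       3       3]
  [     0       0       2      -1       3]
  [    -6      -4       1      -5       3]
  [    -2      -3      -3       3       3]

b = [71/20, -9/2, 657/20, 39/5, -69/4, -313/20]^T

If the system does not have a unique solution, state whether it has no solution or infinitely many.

Row-reduce the augmented matrix:
R1 ← R1 / (-2).
R2 ← R2 + 2·R1.
R3 ← R3 − 6·R1.
R5 ← R5 + 6·R1.
R6 ← R6 + 2·R1.
R2 ← R2 / (-5).
R1 ← R1 + 1/2·R2.
R3 ← R3 − 7·R2.
R5 ← R5 + 7·R2.
R6 ← R6 + 4·R2.
R3 ← R3 / (33/5).
R1 ← R1 − 3/5·R3.
R2 ← R2 + 9/5·R3.
R4 ← R4 − 2·R3.
R5 ← R5 + 13/5·R3.
R6 ← R6 + 36/5·R3.
R4 ← R4 / (-37/33).
R1 ← R1 − 41/22·R4.
R2 ← R2 + 23/11·R4.
R3 ← R3 − 2/33·R4.
R5 ← R5 + 74/33·R4.
R6 ← R6 − 7/11·R4.
Swap R5 and R6.
R5 ← R5 / (525/37).
R1 ← R1 + 477/74·R5.
R2 ← R2 − 273/37·R5.
R3 ← R3 − 87/37·R5.
R4 ← R4 − 63/37·R5.
R6 reduces to 0 = 0, so the extra equation is consistent.
Reading off the reduced rows gives x_1 = 5/2, x_2 = 3, x_3 = 5/4, x_4 = -4/5, x_5 = 3/2.

x_1 = 5/2, x_2 = 3, x_3 = 5/4, x_4 = -4/5, x_5 = 3/2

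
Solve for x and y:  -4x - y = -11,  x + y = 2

x = 3, y = -1

From equation 1: y = 11 − 4·x.
Substitute into equation 2 and solve: x = 3.
Then y = -1.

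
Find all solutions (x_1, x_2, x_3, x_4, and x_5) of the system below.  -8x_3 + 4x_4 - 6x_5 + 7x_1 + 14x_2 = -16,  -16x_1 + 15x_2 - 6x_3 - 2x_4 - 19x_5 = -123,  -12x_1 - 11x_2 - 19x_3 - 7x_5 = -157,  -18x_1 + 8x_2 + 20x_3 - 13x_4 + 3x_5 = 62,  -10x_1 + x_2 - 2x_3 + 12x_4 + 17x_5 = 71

x_1 = 2, x_2 = 2, x_3 = 4, x_4 = 1, x_5 = 5

Row-reduce the augmented matrix:
R1 ← R1 / (7).
R2 ← R2 + 16·R1.
R3 ← R3 + 12·R1.
R4 ← R4 + 18·R1.
R5 ← R5 + 10·R1.
R2 ← R2 / (47).
R1 ← R1 − 2·R2.
R3 ← R3 − 13·R2.
R4 ← R4 − 44·R2.
R5 ← R5 − 21·R2.
R3 ← R3 / (-8553/329).
R1 ← R1 + 36/329·R3.
R2 ← R2 + 170/329·R3.
R4 ← R4 − 7292/329·R3.
R5 ← R5 + 848/329·R3.
R4 ← R4 / (-44813/8553).
R1 ← R1 − 704/2851·R4.
R2 ← R2 − 470/8553·R4.
R3 ← R3 + 1606/8553·R4.
R5 ← R5 − 120074/8553·R4.
R5 ← R5 / (2411156/44813).
R1 ← R1 − 49128/44813·R5.
R2 ← R2 + 18603/44813·R5.
R3 ← R3 + 3748/44813·R5.
R4 ← R4 + 95579/44813·R5.
Reading off the reduced rows gives x_1 = 2, x_2 = 2, x_3 = 4, x_4 = 1, x_5 = 5.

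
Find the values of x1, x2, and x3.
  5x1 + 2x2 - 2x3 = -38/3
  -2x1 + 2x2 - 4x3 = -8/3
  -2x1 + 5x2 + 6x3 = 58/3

x1 = -2, x2 = 2/3, x3 = 2

Row-reduce the augmented matrix:
R1 ← R1 / (5).
R2 ← R2 + 2·R1.
R3 ← R3 + 2·R1.
R2 ← R2 / (14/5).
R1 ← R1 − 2/5·R2.
R3 ← R3 − 29/5·R2.
R3 ← R3 / (106/7).
R1 ← R1 − 2/7·R3.
R2 ← R2 + 12/7·R3.
Reading off the reduced rows gives x1 = -2, x2 = 2/3, x3 = 2.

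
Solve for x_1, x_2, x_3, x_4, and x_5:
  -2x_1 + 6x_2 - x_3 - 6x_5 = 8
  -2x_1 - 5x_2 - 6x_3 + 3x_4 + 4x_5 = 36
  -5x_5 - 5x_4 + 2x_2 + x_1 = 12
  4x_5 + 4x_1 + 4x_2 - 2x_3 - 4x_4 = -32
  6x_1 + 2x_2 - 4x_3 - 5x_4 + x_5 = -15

Row-reduce the augmented matrix:
R1 ← R1 / (-2).
R2 ← R2 + 2·R1.
R3 ← R3 − 1·R1.
R4 ← R4 − 4·R1.
R5 ← R5 − 6·R1.
R2 ← R2 / (-11).
R1 ← R1 + 3·R2.
R3 ← R3 − 5·R2.
R4 ← R4 − 16·R2.
R5 ← R5 − 20·R2.
R3 ← R3 / (-61/22).
R1 ← R1 − 41/22·R3.
R2 ← R2 − 5/11·R3.
R4 ← R4 + 124/11·R3.
R5 ← R5 + 177/11·R3.
R4 ← R4 / (924/61).
R1 ← R1 + 199/61·R4.
R2 ← R2 + 53/61·R4.
R3 ← R3 − 80/61·R4.
R5 ← R5 − 1315/61·R4.
R5 ← R5 / (-1865/231).
R1 ← R1 − 551/231·R5.
R2 ← R2 + 68/231·R5.
R3 ← R3 + 124/231·R5.
R4 ← R4 − 314/231·R5.
Reading off the reduced rows gives x_1 = -5, x_2 = -4, x_3 = -4, x_4 = -2, x_5 = -3.

x_1 = -5, x_2 = -4, x_3 = -4, x_4 = -2, x_5 = -3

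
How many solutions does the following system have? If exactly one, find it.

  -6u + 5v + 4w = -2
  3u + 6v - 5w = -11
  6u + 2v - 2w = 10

Row-reduce the augmented matrix:
R1 ← R1 / (-6).
R2 ← R2 − 3·R1.
R3 ← R3 − 6·R1.
R2 ← R2 / (17/2).
R1 ← R1 + 5/6·R2.
R3 ← R3 − 7·R2.
R3 ← R3 / (76/17).
R1 ← R1 + 49/51·R3.
R2 ← R2 + 6/17·R3.
Reading off the reduced rows gives u = 3, v = 0, w = 4.

u = 3, v = 0, w = 4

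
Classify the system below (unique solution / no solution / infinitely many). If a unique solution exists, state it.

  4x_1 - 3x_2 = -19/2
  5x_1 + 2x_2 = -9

x_1 = -2, x_2 = 1/2

Row-reduce the augmented matrix:
R1 ← R1 / (4).
R2 ← R2 − 5·R1.
R2 ← R2 / (23/4).
R1 ← R1 + 3/4·R2.
Reading off the reduced rows gives x_1 = -2, x_2 = 1/2.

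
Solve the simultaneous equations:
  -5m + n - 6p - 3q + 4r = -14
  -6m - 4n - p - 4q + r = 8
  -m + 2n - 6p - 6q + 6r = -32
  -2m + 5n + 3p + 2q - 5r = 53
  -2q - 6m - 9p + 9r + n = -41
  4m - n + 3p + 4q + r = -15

Row-reduce:
R1 ← R1 / (-5).
R2 ← R2 + 6·R1.
R3 ← R3 + 1·R1.
R4 ← R4 + 2·R1.
R5 ← R5 + 6·R1.
R6 ← R6 − 4·R1.
R2 ← R2 / (-26/5).
R1 ← R1 + 1/5·R2.
R3 ← R3 − 9/5·R2.
R4 ← R4 − 23/5·R2.
R5 ← R5 + 1/5·R2.
R6 ← R6 + 1/5·R2.
R3 ← R3 / (-69/26).
R1 ← R1 − 25/26·R3.
R2 ← R2 + 31/26·R3.
R4 ← R4 − 283/26·R3.
R5 ← R5 + 53/26·R3.
R6 ← R6 + 53/26·R3.
R4 ← R4 / (-457/23).
R1 ← R1 + 32/23·R4.
R2 ← R2 − 59/23·R4.
R3 ← R3 − 48/23·R4.
R5 ← R5 − 135/23·R4.
R6 ← R6 − 135/23·R4.
R5 ← R5 / (4286/1371).
R1 ← R1 − 460/1371·R5.
R2 ← R2 + 334/1371·R5.
R3 ← R3 + 1147/1371·R5.
R4 ← R4 + 412/1371·R5.
R6 ← R6 − 4286/1371·R5.
Row 6 reduces to 0 = -2, a contradiction. The system is inconsistent.

no solution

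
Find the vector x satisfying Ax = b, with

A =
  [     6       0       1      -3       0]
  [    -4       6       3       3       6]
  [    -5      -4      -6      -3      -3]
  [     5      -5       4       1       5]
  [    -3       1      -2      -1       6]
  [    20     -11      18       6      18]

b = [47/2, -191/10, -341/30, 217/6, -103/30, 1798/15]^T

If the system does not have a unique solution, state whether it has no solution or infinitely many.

Row-reduce the augmented matrix:
R1 ← R1 / (6).
R2 ← R2 + 4·R1.
R3 ← R3 + 5·R1.
R4 ← R4 − 5·R1.
R5 ← R5 + 3·R1.
R6 ← R6 − 20·R1.
R2 ← R2 / (6).
R3 ← R3 + 4·R2.
R4 ← R4 + 5·R2.
R5 ← R5 − 1·R2.
R6 ← R6 + 11·R2.
R3 ← R3 / (-49/18).
R1 ← R1 − 1/6·R3.
R2 ← R2 − 11/18·R3.
R4 ← R4 − 56/9·R3.
R5 ← R5 + 19/9·R3.
R6 ← R6 − 385/18·R3.
R4 ← R4 / (-47/7).
R1 ← R1 + 39/49·R4.
R2 ← R2 + 45/49·R4.
R3 ← R3 − 87/49·R4.
R5 ← R5 − 53/49·R4.
R6 ← R6 + 141/7·R4.
R5 ← R5 / (2041/329).
R1 ← R1 + 459/329·R5.
R2 ← R2 + 150/329·R5.
R3 ← R3 − 948/329·R5.
R4 ← R4 + 86/47·R5.
R6 reduces to 0 = 0, so the extra equation is consistent.
Reading off the reduced rows gives x_1 = 3, x_2 = -7/3, x_3 = 1, x_4 = -3/2, x_5 = 7/5.

x_1 = 3, x_2 = -7/3, x_3 = 1, x_4 = -3/2, x_5 = 7/5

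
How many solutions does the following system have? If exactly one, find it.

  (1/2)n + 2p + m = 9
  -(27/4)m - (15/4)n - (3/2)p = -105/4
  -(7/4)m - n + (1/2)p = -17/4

infinitely many solutions

Row-reduce:
R2 ← R2 + 27/4·R1.
R3 ← R3 + 7/4·R1.
R2 ← R2 / (-3/8).
R1 ← R1 − 1/2·R2.
R3 ← R3 + 1/8·R2.
Rank is 2 with 3 unknowns, leaving p free.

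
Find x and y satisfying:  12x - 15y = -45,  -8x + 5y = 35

x = -5, y = -1

Row-reduce the augmented matrix:
R1 ← R1 / (12).
R2 ← R2 + 8·R1.
R2 ← R2 / (-5).
R1 ← R1 + 5/4·R2.
Reading off the reduced rows gives x = -5, y = -1.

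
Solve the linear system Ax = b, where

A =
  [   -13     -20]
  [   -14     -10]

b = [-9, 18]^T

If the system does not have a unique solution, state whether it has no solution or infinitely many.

x_1 = -3, x_2 = 12/5

Row-reduce the augmented matrix:
R1 ← R1 / (-13).
R2 ← R2 + 14·R1.
R2 ← R2 / (150/13).
R1 ← R1 − 20/13·R2.
Reading off the reduced rows gives x_1 = -3, x_2 = 12/5.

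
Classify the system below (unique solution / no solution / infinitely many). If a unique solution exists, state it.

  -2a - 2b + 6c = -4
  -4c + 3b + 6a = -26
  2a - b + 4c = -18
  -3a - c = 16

Row-reduce the augmented matrix:
R1 ← R1 / (-2).
R2 ← R2 − 6·R1.
R3 ← R3 − 2·R1.
R4 ← R4 + 3·R1.
R2 ← R2 / (-3).
R1 ← R1 − 1·R2.
R3 ← R3 + 3·R2.
R4 ← R4 − 3·R2.
R3 ← R3 / (-4).
R1 ← R1 − 5/3·R3.
R2 ← R2 + 14/3·R3.
R4 ← R4 − 4·R3.
R4 reduces to 0 = 0, so the extra equation is consistent.
Reading off the reduced rows gives a = -4, b = -6, c = -4.

a = -4, b = -6, c = -4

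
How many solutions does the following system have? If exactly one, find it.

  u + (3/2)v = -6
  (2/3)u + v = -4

infinitely many solutions

Row-reduce:
R2 ← R2 − 2/3·R1.
Rank is 1 with 2 unknowns, leaving v free.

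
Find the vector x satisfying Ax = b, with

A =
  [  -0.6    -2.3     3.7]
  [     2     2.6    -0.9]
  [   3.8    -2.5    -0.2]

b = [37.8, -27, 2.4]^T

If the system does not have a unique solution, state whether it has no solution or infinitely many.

Row-reduce the augmented matrix:
R1 ← R1 / (-3/5).
R2 ← R2 − 2·R1.
R3 ← R3 − 19/5·R1.
R2 ← R2 / (-76/15).
R1 ← R1 − 23/6·R2.
R3 ← R3 + 256/15·R2.
R3 ← R3 / (-2903/190).
R1 ← R1 − 755/304·R3.
R2 ← R2 + 343/152·R3.
Reading off the reduced rows gives x_1 = -3, x_2 = -6, x_3 = 6.

x_1 = -3, x_2 = -6, x_3 = 6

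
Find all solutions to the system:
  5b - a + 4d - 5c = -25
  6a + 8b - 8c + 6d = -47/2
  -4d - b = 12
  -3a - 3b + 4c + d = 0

no solution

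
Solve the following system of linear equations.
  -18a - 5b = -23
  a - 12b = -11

Row-reduce the augmented matrix:
R1 ← R1 / (-18).
R2 ← R2 − 1·R1.
R2 ← R2 / (-221/18).
R1 ← R1 − 5/18·R2.
Reading off the reduced rows gives a = 1, b = 1.

a = 1, b = 1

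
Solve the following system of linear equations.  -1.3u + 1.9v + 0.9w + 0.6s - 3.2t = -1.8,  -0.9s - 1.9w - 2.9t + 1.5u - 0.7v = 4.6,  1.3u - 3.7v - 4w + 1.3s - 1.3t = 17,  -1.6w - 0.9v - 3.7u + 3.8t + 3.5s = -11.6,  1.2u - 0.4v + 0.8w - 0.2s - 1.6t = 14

u = 6, v = -4, w = 4, s = 6, t = -2

Row-reduce the augmented matrix:
R1 ← R1 / (-13/10).
R2 ← R2 − 3/2·R1.
R3 ← R3 − 13/10·R1.
R4 ← R4 + 37/10·R1.
R5 ← R5 − 6/5·R1.
R2 ← R2 / (97/65).
R1 ← R1 + 19/13·R2.
R3 ← R3 + 9/5·R2.
R4 ← R4 + 82/13·R2.
R5 ← R5 − 88/65·R2.
R3 ← R3 / (-803/194).
R1 ← R1 + 149/97·R3.
R2 ← R2 + 56/97·R3.
R4 ← R4 + 7569/970·R3.
R5 ← R5 − 234/97·R3.
R4 ← R4 / (-17627/8030).
R1 ← R1 + 2051/1606·R4.
R2 ← R2 + 593/1606·R4.
R3 ← R3 + 320/803·R4.
R5 ← R5 − 6037/4015·R4.
R5 ← R5 / (1574/440675).
R1 ← R1 + 763039/176270·R5.
R2 ← R2 + 725069/176270·R5.
R3 ← R3 − 128862/88135·R5.
R4 ← R4 + 341946/88135·R5.
Reading off the reduced rows gives u = 6, v = -4, w = 4, s = 6, t = -2.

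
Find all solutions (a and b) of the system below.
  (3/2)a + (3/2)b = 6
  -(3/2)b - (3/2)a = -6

infinitely many solutions

Row-reduce:
R1 ← R1 / (3/2).
R2 ← R2 + 3/2·R1.
Rank is 1 with 2 unknowns, leaving b free.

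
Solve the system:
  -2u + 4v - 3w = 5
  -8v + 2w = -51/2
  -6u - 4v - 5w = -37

no solution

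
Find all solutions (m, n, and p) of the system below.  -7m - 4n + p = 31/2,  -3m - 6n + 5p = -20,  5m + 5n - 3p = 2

no solution

Row-reduce:
R1 ← R1 / (-7).
R2 ← R2 + 3·R1.
R3 ← R3 − 5·R1.
R2 ← R2 / (-30/7).
R1 ← R1 − 4/7·R2.
R3 ← R3 − 15/7·R2.
Row 3 reduces to 0 = -1/4, a contradiction. The system is inconsistent.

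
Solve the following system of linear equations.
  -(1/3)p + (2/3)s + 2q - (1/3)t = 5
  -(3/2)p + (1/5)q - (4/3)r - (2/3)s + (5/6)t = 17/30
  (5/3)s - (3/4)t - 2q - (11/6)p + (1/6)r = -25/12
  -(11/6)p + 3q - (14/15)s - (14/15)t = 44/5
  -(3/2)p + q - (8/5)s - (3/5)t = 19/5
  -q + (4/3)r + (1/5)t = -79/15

Row-reduce the augmented matrix:
R1 ← R1 / (-1/3).
R2 ← R2 + 3/2·R1.
R3 ← R3 + 11/6·R1.
R4 ← R4 + 11/6·R1.
R5 ← R5 + 3/2·R1.
R2 ← R2 / (-44/5).
R1 ← R1 + 6·R2.
R3 ← R3 + 13·R2.
R4 ← R4 + 8·R2.
R5 ← R5 + 8·R2.
R6 ← R6 + 1·R2.
R3 ← R3 / (47/22).
R1 ← R1 − 10/11·R3.
R2 ← R2 − 5/33·R3.
R4 ← R4 − 40/33·R3.
R5 ← R5 − 40/33·R3.
R6 ← R6 − 49/33·R3.
R4 ← R4 / (-6779/2115).
R1 ← R1 + 269/282·R4.
R2 ← R2 − 295/1692·R4.
R3 ← R3 − 451/282·R4.
R5 ← R5 + 6779/2115·R4.
R6 ← R6 + 3313/1692·R4.
Swap R5 and R6.
R5 ← R5 / (1223831/813480).
R1 ← R1 − 10283/27116·R5.
R2 ← R2 + 4935/54232·R5.
R3 ← R3 + 28379/27116·R5.
R4 ← R4 + 507/13558·R5.
R6 reduces to 0 = 0, so the extra equation is consistent.
Reading off the reduced rows gives p = 0, q = 2, r = -2, s = 0, t = -3.

p = 0, q = 2, r = -2, s = 0, t = -3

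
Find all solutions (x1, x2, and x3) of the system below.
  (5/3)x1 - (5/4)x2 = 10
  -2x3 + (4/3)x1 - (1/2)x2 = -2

infinitely many solutions

Row-reduce:
R1 ← R1 / (5/3).
R2 ← R2 − 4/3·R1.
R2 ← R2 / (1/2).
R1 ← R1 + 3/4·R2.
Rank is 2 with 3 unknowns, leaving x3 free.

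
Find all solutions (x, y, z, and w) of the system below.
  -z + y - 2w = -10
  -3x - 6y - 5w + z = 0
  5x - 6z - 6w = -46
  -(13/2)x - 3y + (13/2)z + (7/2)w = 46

Row-reduce:
Swap R1 and R2.
R1 ← R1 / (-3).
R3 ← R3 − 5·R1.
R4 ← R4 + 13/2·R1.
R1 ← R1 − 2·R2.
R3 ← R3 + 10·R2.
R4 ← R4 − 10·R2.
R3 ← R3 / (-43/3).
R1 ← R1 − 5/3·R3.
R2 ← R2 + 1·R3.
R4 ← R4 − 43/3·R3.
Rank is 3 with 4 unknowns, leaving w free.

infinitely many solutions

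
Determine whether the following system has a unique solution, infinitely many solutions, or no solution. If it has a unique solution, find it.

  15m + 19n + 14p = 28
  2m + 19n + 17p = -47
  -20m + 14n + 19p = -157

m = 6, n = -4, p = 1

Row-reduce the augmented matrix:
R1 ← R1 / (15).
R2 ← R2 − 2·R1.
R3 ← R3 + 20·R1.
R2 ← R2 / (247/15).
R1 ← R1 − 19/15·R2.
R3 ← R3 − 118/3·R2.
R3 ← R3 / (375/247).
R1 ← R1 + 3/13·R3.
R2 ← R2 − 227/247·R3.
Reading off the reduced rows gives m = 6, n = -4, p = 1.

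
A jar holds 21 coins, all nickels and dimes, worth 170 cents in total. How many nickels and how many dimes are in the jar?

nickels: 8, dimes: 13

Let n = nickels, d = dimes.
  n + d = 21
  5n + 10d = 170
Row-reduce the augmented matrix:
R2 ← R2 − 5·R1.
R2 ← R2 / (5).
R1 ← R1 − 1·R2.
Reading off the reduced rows gives n = 8, d = 13.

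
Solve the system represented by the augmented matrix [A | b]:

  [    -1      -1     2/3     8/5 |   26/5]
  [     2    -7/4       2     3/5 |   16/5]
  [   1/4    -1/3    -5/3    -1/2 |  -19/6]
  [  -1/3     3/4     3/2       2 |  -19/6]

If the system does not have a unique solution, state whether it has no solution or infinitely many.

x_1 = -4, x_2 = -4, x_3 = 3, x_4 = -3

Row-reduce the augmented matrix:
R1 ← R1 / (-1).
R2 ← R2 − 2·R1.
R3 ← R3 − 1/4·R1.
R4 ← R4 + 1/3·R1.
R2 ← R2 / (-15/4).
R1 ← R1 − 1·R2.
R3 ← R3 + 7/12·R2.
R4 ← R4 − 13/12·R2.
R3 ← R3 / (-109/54).
R1 ← R1 − 2/9·R3.
R2 ← R2 + 8/9·R3.
R4 ← R4 − 121/54·R3.
R4 ← R4 / (1959/1090).
R1 ← R1 + 1806/2725·R4.
R2 ← R2 + 1932/2725·R4.
R3 ← R3 − 933/2725·R4.
Reading off the reduced rows gives x_1 = -4, x_2 = -4, x_3 = 3, x_4 = -3.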